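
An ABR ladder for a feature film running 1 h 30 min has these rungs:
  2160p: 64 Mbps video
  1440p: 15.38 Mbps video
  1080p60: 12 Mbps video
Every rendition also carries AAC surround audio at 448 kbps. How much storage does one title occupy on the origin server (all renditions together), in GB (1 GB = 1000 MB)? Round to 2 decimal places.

1 h 30 min = 90 min = 5400 s
Audio: 448 kbps = 0.448 Mbps.
Sum of rendition bitrates: (64+0.448) + (15.38+0.448) + (12+0.448) = 92.724 Mbps.
× 5400 s = 500,710 Mb = 62,589 MB = 62.59 GB.

62.59 GB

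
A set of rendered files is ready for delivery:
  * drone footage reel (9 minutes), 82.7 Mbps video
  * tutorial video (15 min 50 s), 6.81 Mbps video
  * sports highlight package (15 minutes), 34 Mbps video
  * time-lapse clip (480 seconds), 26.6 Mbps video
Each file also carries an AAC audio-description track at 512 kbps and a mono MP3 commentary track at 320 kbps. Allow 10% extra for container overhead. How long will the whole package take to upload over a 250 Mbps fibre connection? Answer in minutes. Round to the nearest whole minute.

7 minutes

Audio total: 512 + 320 = 832 kbps = 0.832 Mbps.
drone footage reel: 83.532 Mbps × 540 s × 1.10 = 49618.0 Mb
tutorial video: 7.642 Mbps × 950 s × 1.10 = 7985.9 Mb
sports highlight package: 34.832 Mbps × 900 s × 1.10 = 34483.7 Mb
time-lapse clip: 27.432 Mbps × 480 s × 1.10 = 14484.1 Mb
Total: 106571.7 Mb = 13321.5 MB.
At 250 Mbps: 106571.7 / 250 = 426 s ≈ 7.1 minutes.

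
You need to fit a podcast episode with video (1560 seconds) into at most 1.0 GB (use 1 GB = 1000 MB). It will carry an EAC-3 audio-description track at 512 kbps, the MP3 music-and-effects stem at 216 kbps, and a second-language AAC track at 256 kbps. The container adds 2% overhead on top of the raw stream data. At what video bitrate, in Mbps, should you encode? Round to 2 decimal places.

Budget: 1.0 GB = 8000.0 Mb.
Stream payload after overhead: 8000.0 / 1.02 = 7843.1 Mb.
Total bitrate budget: 7843.1 Mb / 1560 s = 5.028 Mbps.
Audio total: 512 + 216 + 256 = 984 kbps = 0.984 Mbps.
Video: 5.028 − 0.984 = 4.044 Mbps.

4.04 Mbps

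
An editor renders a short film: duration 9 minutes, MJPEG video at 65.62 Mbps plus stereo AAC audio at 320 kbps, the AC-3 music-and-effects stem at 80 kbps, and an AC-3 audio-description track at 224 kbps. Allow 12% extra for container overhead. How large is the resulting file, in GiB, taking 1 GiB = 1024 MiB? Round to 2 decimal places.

9 min = 540 s
Audio total: 320 + 80 + 224 = 624 kbps = 0.624 Mbps.
Total bitrate: 65.62 + 0.624 = 66.244 Mbps.
Stream data: 66.244 Mbps × 540 s = 35771.8 Mb.
With 12% container overhead: ×1.12.
40,064 Mb = 5,008,046,400 bytes ÷ 1,073,741,824 = 4.664 GiB.

4.66 GiB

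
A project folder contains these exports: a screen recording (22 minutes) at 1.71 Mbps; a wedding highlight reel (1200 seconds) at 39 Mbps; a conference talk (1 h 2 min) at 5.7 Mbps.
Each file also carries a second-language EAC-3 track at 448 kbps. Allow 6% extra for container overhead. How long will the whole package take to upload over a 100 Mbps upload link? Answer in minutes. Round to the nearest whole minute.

Audio: 448 kbps = 0.448 Mbps.
screen recording: 2.158 Mbps × 1320 s × 1.06 = 3019.5 Mb
wedding highlight reel: 39.448 Mbps × 1200 s × 1.06 = 50177.9 Mb
conference talk: 6.148 Mbps × 3720 s × 1.06 = 24242.8 Mb
Total: 77440.1 Mb = 9680.0 MB.
At 100 Mbps: 77440.1 / 100 = 774 s ≈ 12.9 minutes.

13 minutes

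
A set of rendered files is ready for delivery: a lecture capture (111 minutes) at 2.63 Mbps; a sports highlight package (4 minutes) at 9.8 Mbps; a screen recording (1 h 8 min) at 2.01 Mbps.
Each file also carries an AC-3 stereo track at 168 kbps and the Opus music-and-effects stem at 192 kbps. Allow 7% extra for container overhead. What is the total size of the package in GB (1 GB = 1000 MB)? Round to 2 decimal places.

4.28 GB

Audio total: 168 + 192 = 360 kbps = 0.360 Mbps.
lecture capture: 2.990 Mbps × 6660 s × 1.07 = 21307.3 Mb
sports highlight package: 10.160 Mbps × 240 s × 1.07 = 2609.1 Mb
screen recording: 2.370 Mbps × 4080 s × 1.07 = 10346.5 Mb
Total: 34262.9 Mb = 4282.9 MB.
= 4.283 GB.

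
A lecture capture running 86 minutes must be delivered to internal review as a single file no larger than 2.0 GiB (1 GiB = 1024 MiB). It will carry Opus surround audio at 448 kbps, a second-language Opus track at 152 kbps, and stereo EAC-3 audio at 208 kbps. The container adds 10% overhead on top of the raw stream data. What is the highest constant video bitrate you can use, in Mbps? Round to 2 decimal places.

2.22 Mbps

Budget: 2.0 GiB = 17179.9 Mb.
Stream payload after overhead: 17179.9 / 1.10 = 15618.1 Mb.
86 min = 5160 s
Total bitrate budget: 15618.1 Mb / 5160 s = 3.027 Mbps.
Audio total: 448 + 152 + 208 = 808 kbps = 0.808 Mbps.
Video: 3.027 − 0.808 = 2.219 Mbps.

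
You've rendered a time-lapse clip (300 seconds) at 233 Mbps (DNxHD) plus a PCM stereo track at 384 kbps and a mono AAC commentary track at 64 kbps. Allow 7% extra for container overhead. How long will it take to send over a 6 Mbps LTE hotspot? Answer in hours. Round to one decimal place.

Audio total: 384 + 64 = 448 kbps = 0.448 Mbps.
Total bitrate: 233.448 Mbps.
File: 233.448 Mbps × 300 s = 70034.4 Mb.
With 7% container overhead: ×1.07. → 74936.8 Mb.
At 6 Mbps: 74936.8 / 6 = 12489.5 s ≈ 3.47 hours.

3.5 hours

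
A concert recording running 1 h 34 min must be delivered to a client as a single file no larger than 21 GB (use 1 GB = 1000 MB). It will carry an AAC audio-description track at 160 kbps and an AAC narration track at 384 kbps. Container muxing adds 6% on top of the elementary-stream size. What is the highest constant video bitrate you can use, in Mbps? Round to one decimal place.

27.6 Mbps

Budget: 21 GB = 168000.0 Mb.
Stream payload after overhead: 168000.0 / 1.06 = 158490.6 Mb.
1 h 34 min = 94 min = 5640 s
Total bitrate budget: 158490.6 Mb / 5640 s = 28.101 Mbps.
Audio total: 160 + 384 = 544 kbps = 0.544 Mbps.
Video: 28.101 − 0.544 = 27.557 Mbps.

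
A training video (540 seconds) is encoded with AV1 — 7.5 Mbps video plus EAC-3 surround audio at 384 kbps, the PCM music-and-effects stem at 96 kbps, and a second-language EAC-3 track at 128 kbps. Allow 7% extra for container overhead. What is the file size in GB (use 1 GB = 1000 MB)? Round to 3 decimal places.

Audio total: 384 + 96 + 128 = 608 kbps = 0.608 Mbps.
Total bitrate: 7.5 + 0.608 = 8.108 Mbps.
Stream data: 8.108 Mbps × 540 s = 4378.3 Mb.
With 7% container overhead: ×1.07.
4,685 Mb ÷ 8 = 585.6 MB → 0.5856 GB.

0.586 GB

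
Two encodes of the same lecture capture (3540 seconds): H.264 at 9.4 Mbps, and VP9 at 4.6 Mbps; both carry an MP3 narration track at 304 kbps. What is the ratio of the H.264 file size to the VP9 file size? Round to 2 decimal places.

Audio: 304 kbps = 0.304 Mbps.
H.264: 9.704 Mbps × 3540 s = 34352.2 Mb = 4.294 GB.
VP9: 4.904 Mbps × 3540 s = 17360.2 Mb = 2.170 GB.
Ratio: 4.294 / 2.170 = 1.979.

1.98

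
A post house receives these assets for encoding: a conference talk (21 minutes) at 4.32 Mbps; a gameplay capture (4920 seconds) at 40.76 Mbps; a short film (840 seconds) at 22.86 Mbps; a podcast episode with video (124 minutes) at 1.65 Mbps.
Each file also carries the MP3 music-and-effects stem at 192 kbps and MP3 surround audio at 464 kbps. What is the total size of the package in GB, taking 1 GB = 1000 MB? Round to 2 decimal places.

Audio total: 192 + 464 = 656 kbps = 0.656 Mbps.
conference talk: 4.976 Mbps × 1260 s = 6269.8 Mb
gameplay capture: 41.416 Mbps × 4920 s = 203766.7 Mb
short film: 23.516 Mbps × 840 s = 19753.4 Mb
podcast episode with video: 2.306 Mbps × 7440 s = 17156.6 Mb
Total: 246946.6 Mb = 30868.3 MB.
= 30.87 GB.

30.87 GB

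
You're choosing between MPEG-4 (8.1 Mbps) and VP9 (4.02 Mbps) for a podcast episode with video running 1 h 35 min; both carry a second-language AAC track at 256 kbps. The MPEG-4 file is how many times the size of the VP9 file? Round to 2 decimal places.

1 h 35 min = 95 min = 5700 s
Audio: 256 kbps = 0.256 Mbps.
MPEG-4: 8.356 Mbps × 5700 s = 47629.2 Mb = 5.954 GB.
VP9: 4.276 Mbps × 5700 s = 24373.2 Mb = 3.047 GB.
Ratio: 5.954 / 3.047 = 1.954.

1.95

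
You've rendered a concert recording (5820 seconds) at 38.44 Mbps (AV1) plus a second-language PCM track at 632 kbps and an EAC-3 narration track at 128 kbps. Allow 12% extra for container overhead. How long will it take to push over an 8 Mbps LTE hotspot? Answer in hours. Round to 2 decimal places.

Audio total: 632 + 128 = 760 kbps = 0.760 Mbps.
Total bitrate: 39.200 Mbps.
File: 39.200 Mbps × 5820 s = 228144.0 Mb.
With 12% container overhead: ×1.12. → 255521.3 Mb.
At 8 Mbps: 255521.3 / 8 = 31940.2 s ≈ 8.87 hours.

8.87 hours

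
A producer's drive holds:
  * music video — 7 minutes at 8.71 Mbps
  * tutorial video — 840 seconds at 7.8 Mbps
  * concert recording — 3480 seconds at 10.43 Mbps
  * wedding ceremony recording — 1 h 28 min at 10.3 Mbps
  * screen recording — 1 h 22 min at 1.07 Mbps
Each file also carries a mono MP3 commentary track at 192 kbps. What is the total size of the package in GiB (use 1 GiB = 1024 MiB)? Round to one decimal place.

Audio: 192 kbps = 0.192 Mbps.
music video: 8.902 Mbps × 420 s = 3738.8 Mb
tutorial video: 7.992 Mbps × 840 s = 6713.3 Mb
concert recording: 10.622 Mbps × 3480 s = 36964.6 Mb
wedding ceremony recording: 10.492 Mbps × 5280 s = 55397.8 Mb
screen recording: 1.262 Mbps × 4920 s = 6209.0 Mb
Total: 109023.5 Mb = 13627.9 MB.
= 12.69 GiB.

12.7 GiB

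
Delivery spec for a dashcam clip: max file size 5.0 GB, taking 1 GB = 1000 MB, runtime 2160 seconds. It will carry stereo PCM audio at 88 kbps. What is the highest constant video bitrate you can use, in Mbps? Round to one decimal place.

Budget: 5.0 GB = 40000.0 Mb.
Total bitrate budget: 40000.0 Mb / 2160 s = 18.519 Mbps.
Audio: 88 kbps = 0.088 Mbps.
Video: 18.519 − 0.088 = 18.431 Mbps.

18.4 Mbps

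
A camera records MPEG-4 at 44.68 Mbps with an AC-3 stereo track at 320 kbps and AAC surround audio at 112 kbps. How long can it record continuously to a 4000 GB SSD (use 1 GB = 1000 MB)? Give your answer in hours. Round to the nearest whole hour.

197 hours

Audio total: 320 + 112 = 432 kbps = 0.432 Mbps.
Total bitrate: 44.68 + 0.432 = 45.112 Mbps.
Capacity: 4000 GB = 32,000,000 Mb.
Recording time: 32,000,000 / 45.112 = 709,346 s ≈ 197 hours.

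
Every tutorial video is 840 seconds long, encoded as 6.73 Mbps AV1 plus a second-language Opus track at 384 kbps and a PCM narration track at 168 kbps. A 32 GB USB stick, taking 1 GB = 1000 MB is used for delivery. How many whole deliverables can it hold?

41

Audio total: 384 + 168 = 552 kbps = 0.552 Mbps.
Total bitrate: 7.282 Mbps.
Per item: 7.282 Mbps × 840 s = 6,117 Mb = 764.6 MB.
Capacity: 32 GB = 256,000 Mb; 41.85 items → 41 complete.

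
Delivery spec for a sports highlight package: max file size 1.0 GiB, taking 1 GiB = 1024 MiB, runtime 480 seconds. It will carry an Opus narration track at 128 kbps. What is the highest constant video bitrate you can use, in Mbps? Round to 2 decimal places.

17.77 Mbps

Budget: 1.0 GiB = 8589.9 Mb.
Total bitrate budget: 8589.9 Mb / 480 s = 17.896 Mbps.
Audio: 128 kbps = 0.128 Mbps.
Video: 17.896 − 0.128 = 17.768 Mbps.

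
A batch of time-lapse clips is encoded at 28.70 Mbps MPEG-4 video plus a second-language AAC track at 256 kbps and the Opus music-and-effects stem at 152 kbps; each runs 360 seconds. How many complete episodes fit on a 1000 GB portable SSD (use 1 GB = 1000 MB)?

Audio total: 256 + 152 = 408 kbps = 0.408 Mbps.
Total bitrate: 29.108 Mbps.
Per item: 29.108 Mbps × 360 s = 10,479 Mb = 1,310 MB.
Capacity: 1000 GB = 8,000,000 Mb; 763.44 items → 763 complete.

763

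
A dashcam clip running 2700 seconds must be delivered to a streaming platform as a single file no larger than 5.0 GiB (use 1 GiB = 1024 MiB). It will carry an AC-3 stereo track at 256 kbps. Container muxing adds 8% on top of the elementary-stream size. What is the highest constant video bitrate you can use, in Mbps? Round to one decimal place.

Budget: 5.0 GiB = 42949.7 Mb.
Stream payload after overhead: 42949.7 / 1.08 = 39768.2 Mb.
Total bitrate budget: 39768.2 Mb / 2700 s = 14.729 Mbps.
Audio: 256 kbps = 0.256 Mbps.
Video: 14.729 − 0.256 = 14.473 Mbps.

14.5 Mbps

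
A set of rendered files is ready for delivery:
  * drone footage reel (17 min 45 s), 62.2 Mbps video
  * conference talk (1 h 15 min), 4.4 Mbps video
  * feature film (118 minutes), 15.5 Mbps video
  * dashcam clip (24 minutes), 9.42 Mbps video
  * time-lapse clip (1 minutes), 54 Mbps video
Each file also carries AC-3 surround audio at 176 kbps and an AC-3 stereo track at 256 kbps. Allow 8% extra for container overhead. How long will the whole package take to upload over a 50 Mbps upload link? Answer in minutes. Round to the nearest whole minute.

Audio total: 176 + 256 = 432 kbps = 0.432 Mbps.
drone footage reel: 62.632 Mbps × 1065 s × 1.08 = 72039.3 Mb
conference talk: 4.832 Mbps × 4500 s × 1.08 = 23483.5 Mb
feature film: 15.932 Mbps × 7080 s × 1.08 = 121822.4 Mb
dashcam clip: 9.852 Mbps × 1440 s × 1.08 = 15321.8 Mb
time-lapse clip: 54.432 Mbps × 60 s × 1.08 = 3527.2 Mb
Total: 236194.3 Mb = 29524.3 MB.
At 50 Mbps: 236194.3 / 50 = 4724 s ≈ 78.7 minutes.

79 minutes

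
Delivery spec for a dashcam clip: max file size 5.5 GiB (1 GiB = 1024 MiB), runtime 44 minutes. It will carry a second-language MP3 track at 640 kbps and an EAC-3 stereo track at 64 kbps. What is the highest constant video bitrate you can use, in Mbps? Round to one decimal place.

Budget: 5.5 GiB = 47244.6 Mb.
44 min = 2640 s
Total bitrate budget: 47244.6 Mb / 2640 s = 17.896 Mbps.
Audio total: 640 + 64 = 704 kbps = 0.704 Mbps.
Video: 17.896 − 0.704 = 17.192 Mbps.

17.2 Mbps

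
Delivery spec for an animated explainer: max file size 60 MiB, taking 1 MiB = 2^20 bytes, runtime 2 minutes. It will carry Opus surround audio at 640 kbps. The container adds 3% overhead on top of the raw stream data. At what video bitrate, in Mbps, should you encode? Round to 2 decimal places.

3.43 Mbps

Budget: 60 MiB = 503.3 Mb.
Stream payload after overhead: 503.3 / 1.03 = 488.7 Mb.
2 min = 120 s
Total bitrate budget: 488.7 Mb / 120 s = 4.072 Mbps.
Audio: 640 kbps = 0.640 Mbps.
Video: 4.072 − 0.640 = 3.432 Mbps.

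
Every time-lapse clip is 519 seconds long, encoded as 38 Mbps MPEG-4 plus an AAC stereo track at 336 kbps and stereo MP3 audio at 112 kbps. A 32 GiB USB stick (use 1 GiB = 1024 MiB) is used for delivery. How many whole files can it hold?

13

Audio total: 336 + 112 = 448 kbps = 0.448 Mbps.
Total bitrate: 38.448 Mbps.
Per item: 38.448 Mbps × 519 s = 19,955 Mb = 2,494 MB.
Capacity: 32 GiB = 274,878 Mb; 13.78 items → 13 complete.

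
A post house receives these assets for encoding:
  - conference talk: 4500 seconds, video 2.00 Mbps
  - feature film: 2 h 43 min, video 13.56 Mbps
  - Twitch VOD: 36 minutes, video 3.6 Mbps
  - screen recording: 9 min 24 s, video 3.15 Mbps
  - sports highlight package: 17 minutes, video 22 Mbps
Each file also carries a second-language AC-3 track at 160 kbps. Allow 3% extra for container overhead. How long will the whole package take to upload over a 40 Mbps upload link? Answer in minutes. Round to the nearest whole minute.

76 minutes

Audio: 160 kbps = 0.160 Mbps.
conference talk: 2.160 Mbps × 4500 s × 1.03 = 10011.6 Mb
feature film: 13.720 Mbps × 9780 s × 1.03 = 138207.0 Mb
Twitch VOD: 3.760 Mbps × 2160 s × 1.03 = 8365.2 Mb
screen recording: 3.310 Mbps × 564 s × 1.03 = 1922.8 Mb
sports highlight package: 22.160 Mbps × 1020 s × 1.03 = 23281.3 Mb
Total: 181788.0 Mb = 22723.5 MB.
At 40 Mbps: 181788.0 / 40 = 4545 s ≈ 75.7 minutes.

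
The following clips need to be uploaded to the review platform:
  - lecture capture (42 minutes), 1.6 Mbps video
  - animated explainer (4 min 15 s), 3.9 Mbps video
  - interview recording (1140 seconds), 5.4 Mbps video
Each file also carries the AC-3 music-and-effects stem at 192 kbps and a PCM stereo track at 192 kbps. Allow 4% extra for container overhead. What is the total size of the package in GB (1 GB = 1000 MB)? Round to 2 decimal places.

Audio total: 192 + 192 = 384 kbps = 0.384 Mbps.
lecture capture: 1.984 Mbps × 2520 s × 1.04 = 5199.7 Mb
animated explainer: 4.284 Mbps × 255 s × 1.04 = 1136.1 Mb
interview recording: 5.784 Mbps × 1140 s × 1.04 = 6857.5 Mb
Total: 13193.3 Mb = 1649.2 MB.
= 1.649 GB.

1.65 GB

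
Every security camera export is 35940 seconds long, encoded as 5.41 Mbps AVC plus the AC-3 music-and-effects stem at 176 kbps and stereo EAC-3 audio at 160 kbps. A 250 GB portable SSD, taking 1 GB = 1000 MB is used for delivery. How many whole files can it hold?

Audio total: 176 + 160 = 336 kbps = 0.336 Mbps.
Total bitrate: 5.746 Mbps.
Per item: 5.746 Mbps × 35940 s = 206,511 Mb = 25,814 MB.
Capacity: 250 GB = 2,000,000 Mb; 9.68 items → 9 complete.

9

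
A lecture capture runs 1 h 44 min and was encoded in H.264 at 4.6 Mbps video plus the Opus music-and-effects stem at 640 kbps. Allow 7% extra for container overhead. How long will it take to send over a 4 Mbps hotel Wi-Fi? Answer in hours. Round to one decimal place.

2.4 hours

1 h 44 min = 104 min = 6240 s
Audio: 640 kbps = 0.640 Mbps.
Total bitrate: 5.240 Mbps.
File: 5.240 Mbps × 6240 s = 32697.6 Mb.
With 7% container overhead: ×1.07. → 34986.4 Mb.
At 4 Mbps: 34986.4 / 4 = 8746.6 s ≈ 2.43 hours.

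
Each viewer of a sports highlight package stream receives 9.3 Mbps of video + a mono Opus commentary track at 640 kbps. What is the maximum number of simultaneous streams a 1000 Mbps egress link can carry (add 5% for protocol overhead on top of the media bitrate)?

Audio: 640 kbps = 0.640 Mbps.
Per-viewer media rate: 9.940 Mbps.
On the wire with 5% overhead: 10.437 Mbps.
1000 Mbps = 1,000 Mbps; 1,000 / 10.437 = 95.81 → 95 viewers.

95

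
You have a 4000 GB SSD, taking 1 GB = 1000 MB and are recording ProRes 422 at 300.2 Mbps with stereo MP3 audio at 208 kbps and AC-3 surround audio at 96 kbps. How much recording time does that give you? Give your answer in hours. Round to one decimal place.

29.6 hours

Audio total: 208 + 96 = 304 kbps = 0.304 Mbps.
Total bitrate: 300.2 + 0.304 = 300.504 Mbps.
Capacity: 4000 GB = 32,000,000 Mb.
Recording time: 32,000,000 / 300.504 = 106,488 s ≈ 29.6 hours.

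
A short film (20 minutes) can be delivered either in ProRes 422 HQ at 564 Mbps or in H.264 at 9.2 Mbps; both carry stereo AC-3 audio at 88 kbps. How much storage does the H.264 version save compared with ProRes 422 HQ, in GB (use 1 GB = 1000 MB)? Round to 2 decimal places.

83.22 GB

20 min = 1200 s
Audio: 88 kbps = 0.088 Mbps.
ProRes 422 HQ: 564.088 Mbps × 1200 s = 676905.6 Mb = 84.613 GB.
H.264: 9.288 Mbps × 1200 s = 11145.6 Mb = 1.393 GB.
Saving: 84.613 − 1.393 = 83.220 GB.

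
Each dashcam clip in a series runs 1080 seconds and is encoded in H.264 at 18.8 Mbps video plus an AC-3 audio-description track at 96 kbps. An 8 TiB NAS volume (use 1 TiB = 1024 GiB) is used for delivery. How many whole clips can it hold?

Audio: 96 kbps = 0.096 Mbps.
Total bitrate: 18.896 Mbps.
Per item: 18.896 Mbps × 1080 s = 20,408 Mb = 2,551 MB.
Capacity: 8 TiB = 70,368,744 Mb; 3448.15 items → 3448 complete.

3448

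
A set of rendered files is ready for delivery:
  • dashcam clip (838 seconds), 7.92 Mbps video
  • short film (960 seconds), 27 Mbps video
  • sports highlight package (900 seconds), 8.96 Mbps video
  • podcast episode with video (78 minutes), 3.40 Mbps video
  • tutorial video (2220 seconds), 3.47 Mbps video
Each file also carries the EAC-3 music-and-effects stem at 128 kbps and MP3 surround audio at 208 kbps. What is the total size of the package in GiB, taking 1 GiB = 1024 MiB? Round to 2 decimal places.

Audio total: 128 + 208 = 336 kbps = 0.336 Mbps.
dashcam clip: 8.256 Mbps × 838 s = 6918.5 Mb
short film: 27.336 Mbps × 960 s = 26242.6 Mb
sports highlight package: 9.296 Mbps × 900 s = 8366.4 Mb
podcast episode with video: 3.736 Mbps × 4680 s = 17484.5 Mb
tutorial video: 3.806 Mbps × 2220 s = 8449.3 Mb
Total: 67461.3 Mb = 8432.7 MB.
= 7.854 GiB.

7.85 GiB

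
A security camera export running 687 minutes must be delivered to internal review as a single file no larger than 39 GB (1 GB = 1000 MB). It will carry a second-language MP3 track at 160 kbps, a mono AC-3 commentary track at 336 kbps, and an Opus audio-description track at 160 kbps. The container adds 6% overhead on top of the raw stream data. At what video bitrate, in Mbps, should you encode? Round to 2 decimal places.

6.48 Mbps

Budget: 39 GB = 312000.0 Mb.
Stream payload after overhead: 312000.0 / 1.06 = 294339.6 Mb.
687 min = 41220 s
Total bitrate budget: 294339.6 Mb / 41220 s = 7.141 Mbps.
Audio total: 160 + 336 + 160 = 656 kbps = 0.656 Mbps.
Video: 7.141 − 0.656 = 6.485 Mbps.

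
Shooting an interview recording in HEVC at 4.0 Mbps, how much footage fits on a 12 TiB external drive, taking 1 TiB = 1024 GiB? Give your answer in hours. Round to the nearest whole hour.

7330 hours

Capacity: 12 TiB = 105,553,116 Mb.
Recording time: 105,553,116 / 4.000 = 26,388,279 s ≈ 7,330 hours.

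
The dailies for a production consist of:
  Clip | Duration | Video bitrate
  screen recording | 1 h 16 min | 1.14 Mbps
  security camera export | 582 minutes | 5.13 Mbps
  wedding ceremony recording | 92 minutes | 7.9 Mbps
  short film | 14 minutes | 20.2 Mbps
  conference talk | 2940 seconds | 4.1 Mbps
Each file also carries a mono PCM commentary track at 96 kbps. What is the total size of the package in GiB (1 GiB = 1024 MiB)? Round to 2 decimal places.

Audio: 96 kbps = 0.096 Mbps.
screen recording: 1.236 Mbps × 4560 s = 5636.2 Mb
security camera export: 5.226 Mbps × 34920 s = 182491.9 Mb
wedding ceremony recording: 7.996 Mbps × 5520 s = 44137.9 Mb
short film: 20.296 Mbps × 840 s = 17048.6 Mb
conference talk: 4.196 Mbps × 2940 s = 12336.2 Mb
Total: 261650.9 Mb = 32706.4 MB.
= 30.46 GiB.

30.46 GiB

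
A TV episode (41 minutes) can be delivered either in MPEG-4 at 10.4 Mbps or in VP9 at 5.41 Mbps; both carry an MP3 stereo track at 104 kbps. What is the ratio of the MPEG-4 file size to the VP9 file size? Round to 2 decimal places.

41 min = 2460 s
Audio: 104 kbps = 0.104 Mbps.
MPEG-4: 10.504 Mbps × 2460 s = 25839.8 Mb = 3.008 GiB.
VP9: 5.514 Mbps × 2460 s = 13564.4 Mb = 1.579 GiB.
Ratio: 3.008 / 1.579 = 1.905.

1.90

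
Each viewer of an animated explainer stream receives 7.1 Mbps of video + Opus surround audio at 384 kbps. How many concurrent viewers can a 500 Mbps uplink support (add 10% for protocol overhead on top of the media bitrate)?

60

Audio: 384 kbps = 0.384 Mbps.
Per-viewer media rate: 7.484 Mbps.
On the wire with 10% overhead: 8.232 Mbps.
500 Mbps = 500.0 Mbps; 500.0 / 8.232 = 60.74 → 60 viewers.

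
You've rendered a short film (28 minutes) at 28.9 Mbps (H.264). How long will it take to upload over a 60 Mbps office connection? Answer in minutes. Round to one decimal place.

28 min = 1680 s
File: 28.900 Mbps × 1680 s = 48552.0 Mb.
At 60 Mbps: 48552.0 / 60 = 809.2 s ≈ 13.5 minutes.

13.5 minutes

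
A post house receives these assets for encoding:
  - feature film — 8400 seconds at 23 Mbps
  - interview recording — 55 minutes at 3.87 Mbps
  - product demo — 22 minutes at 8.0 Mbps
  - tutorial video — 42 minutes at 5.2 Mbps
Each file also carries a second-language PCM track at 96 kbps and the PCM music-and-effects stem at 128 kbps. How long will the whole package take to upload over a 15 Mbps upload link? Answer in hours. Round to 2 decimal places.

Audio total: 96 + 128 = 224 kbps = 0.224 Mbps.
feature film: 23.224 Mbps × 8400 s = 195081.6 Mb
interview recording: 4.094 Mbps × 3300 s = 13510.2 Mb
product demo: 8.224 Mbps × 1320 s = 10855.7 Mb
tutorial video: 5.424 Mbps × 2520 s = 13668.5 Mb
Total: 233116.0 Mb = 29139.5 MB.
At 15 Mbps: 233116.0 / 15 = 15541 s ≈ 4.32 hours.

4.32 hours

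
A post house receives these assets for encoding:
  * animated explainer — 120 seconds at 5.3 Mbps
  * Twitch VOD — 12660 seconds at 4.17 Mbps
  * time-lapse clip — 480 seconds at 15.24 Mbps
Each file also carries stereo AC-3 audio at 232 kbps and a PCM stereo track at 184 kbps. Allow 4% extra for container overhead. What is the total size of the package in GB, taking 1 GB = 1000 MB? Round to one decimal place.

8.6 GB

Audio total: 232 + 184 = 416 kbps = 0.416 Mbps.
animated explainer: 5.716 Mbps × 120 s × 1.04 = 713.4 Mb
Twitch VOD: 4.586 Mbps × 12660 s × 1.04 = 60381.1 Mb
time-lapse clip: 15.656 Mbps × 480 s × 1.04 = 7815.5 Mb
Total: 68909.9 Mb = 8613.7 MB.
= 8.614 GB.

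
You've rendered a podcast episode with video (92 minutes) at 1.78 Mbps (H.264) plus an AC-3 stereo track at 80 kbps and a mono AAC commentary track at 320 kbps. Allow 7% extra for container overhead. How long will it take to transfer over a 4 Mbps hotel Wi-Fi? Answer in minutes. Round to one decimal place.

53.6 minutes

92 min = 5520 s
Audio total: 80 + 320 = 400 kbps = 0.400 Mbps.
Total bitrate: 2.180 Mbps.
File: 2.180 Mbps × 5520 s = 12033.6 Mb.
With 7% container overhead: ×1.07. → 12876.0 Mb.
At 4 Mbps: 12876.0 / 4 = 3219.0 s ≈ 53.6 minutes.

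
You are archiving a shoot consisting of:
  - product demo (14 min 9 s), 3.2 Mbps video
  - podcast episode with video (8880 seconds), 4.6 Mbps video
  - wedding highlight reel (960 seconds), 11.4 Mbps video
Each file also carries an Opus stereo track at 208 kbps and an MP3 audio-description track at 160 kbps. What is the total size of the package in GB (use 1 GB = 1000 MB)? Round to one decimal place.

Audio total: 208 + 160 = 368 kbps = 0.368 Mbps.
product demo: 3.568 Mbps × 849 s = 3029.2 Mb
podcast episode with video: 4.968 Mbps × 8880 s = 44115.8 Mb
wedding highlight reel: 11.768 Mbps × 960 s = 11297.3 Mb
Total: 58442.4 Mb = 7305.3 MB.
= 7.305 GB.

7.3 GB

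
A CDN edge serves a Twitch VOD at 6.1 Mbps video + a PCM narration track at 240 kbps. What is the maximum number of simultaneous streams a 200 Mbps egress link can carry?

Audio: 240 kbps = 0.240 Mbps.
Per-viewer media rate: 6.340 Mbps.
200 Mbps = 200.0 Mbps; 200.0 / 6.340 = 31.55 → 31 viewers.

31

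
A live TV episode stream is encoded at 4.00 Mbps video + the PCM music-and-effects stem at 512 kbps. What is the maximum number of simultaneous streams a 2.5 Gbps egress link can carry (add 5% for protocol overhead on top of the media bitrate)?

Audio: 512 kbps = 0.512 Mbps.
Per-viewer media rate: 4.512 Mbps.
On the wire with 5% overhead: 4.738 Mbps.
2.5 Gbps = 2,500 Mbps; 2,500 / 4.738 = 527.69 → 527 viewers.

527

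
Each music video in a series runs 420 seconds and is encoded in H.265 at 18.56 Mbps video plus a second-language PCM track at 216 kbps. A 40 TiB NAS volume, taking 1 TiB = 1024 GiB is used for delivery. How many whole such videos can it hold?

44616

Audio: 216 kbps = 0.216 Mbps.
Total bitrate: 18.776 Mbps.
Per item: 18.776 Mbps × 420 s = 7,886 Mb = 985.7 MB.
Capacity: 40 TiB = 351,843,721 Mb; 44616.70 items → 44616 complete.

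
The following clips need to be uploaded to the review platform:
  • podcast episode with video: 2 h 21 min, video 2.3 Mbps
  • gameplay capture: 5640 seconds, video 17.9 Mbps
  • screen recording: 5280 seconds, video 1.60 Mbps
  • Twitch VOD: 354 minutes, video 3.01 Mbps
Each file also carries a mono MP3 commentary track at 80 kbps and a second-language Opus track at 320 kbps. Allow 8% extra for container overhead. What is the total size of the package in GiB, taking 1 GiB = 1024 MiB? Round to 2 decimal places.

Audio total: 80 + 320 = 400 kbps = 0.400 Mbps.
podcast episode with video: 2.700 Mbps × 8460 s × 1.08 = 24669.4 Mb
gameplay capture: 18.300 Mbps × 5640 s × 1.08 = 111469.0 Mb
screen recording: 2.000 Mbps × 5280 s × 1.08 = 11404.8 Mb
Twitch VOD: 3.410 Mbps × 21240 s × 1.08 = 78222.7 Mb
Total: 225765.8 Mb = 28220.7 MB.
= 26.28 GiB.

26.28 GiB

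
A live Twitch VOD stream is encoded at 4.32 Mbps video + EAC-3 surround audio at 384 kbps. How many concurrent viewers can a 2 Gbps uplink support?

425

Audio: 384 kbps = 0.384 Mbps.
Per-viewer media rate: 4.704 Mbps.
2 Gbps = 2,000 Mbps; 2,000 / 4.704 = 425.17 → 425 viewers.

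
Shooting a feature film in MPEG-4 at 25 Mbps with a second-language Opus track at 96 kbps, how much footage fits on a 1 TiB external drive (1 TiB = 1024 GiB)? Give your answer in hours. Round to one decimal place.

Audio: 96 kbps = 0.096 Mbps.
Total bitrate: 25 + 0.096 = 25.096 Mbps.
Capacity: 1 TiB = 8,796,093 Mb.
Recording time: 8,796,093 / 25.096 = 350,498 s ≈ 97.4 hours.

97.4 hours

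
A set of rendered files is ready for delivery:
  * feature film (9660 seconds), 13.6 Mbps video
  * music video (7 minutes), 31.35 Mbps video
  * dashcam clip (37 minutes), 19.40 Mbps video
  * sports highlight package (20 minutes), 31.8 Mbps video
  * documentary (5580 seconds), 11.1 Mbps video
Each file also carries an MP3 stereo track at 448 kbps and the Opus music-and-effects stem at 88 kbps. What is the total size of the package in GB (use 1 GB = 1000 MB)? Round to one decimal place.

Audio total: 448 + 88 = 536 kbps = 0.536 Mbps.
feature film: 14.136 Mbps × 9660 s = 136553.8 Mb
music video: 31.886 Mbps × 420 s = 13392.1 Mb
dashcam clip: 19.936 Mbps × 2220 s = 44257.9 Mb
sports highlight package: 32.336 Mbps × 1200 s = 38803.2 Mb
documentary: 11.636 Mbps × 5580 s = 64928.9 Mb
Total: 297935.9 Mb = 37242.0 MB.
= 37.24 GB.

37.2 GB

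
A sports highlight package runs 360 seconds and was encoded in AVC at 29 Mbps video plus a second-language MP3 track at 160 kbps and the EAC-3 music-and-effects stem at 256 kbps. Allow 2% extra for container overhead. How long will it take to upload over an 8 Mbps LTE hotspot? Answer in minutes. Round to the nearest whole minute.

Audio total: 160 + 256 = 416 kbps = 0.416 Mbps.
Total bitrate: 29.416 Mbps.
File: 29.416 Mbps × 360 s = 10589.8 Mb.
With 2% container overhead: ×1.02. → 10801.6 Mb.
At 8 Mbps: 10801.6 / 8 = 1350.2 s ≈ 22.5 minutes.

23 minutes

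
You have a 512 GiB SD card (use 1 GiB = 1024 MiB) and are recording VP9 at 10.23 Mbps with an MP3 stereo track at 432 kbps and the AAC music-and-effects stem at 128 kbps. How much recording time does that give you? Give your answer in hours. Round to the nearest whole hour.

113 hours

Audio total: 432 + 128 = 560 kbps = 0.560 Mbps.
Total bitrate: 10.23 + 0.560 = 10.790 Mbps.
Capacity: 512 GiB = 4,398,047 Mb.
Recording time: 4,398,047 / 10.790 = 407,604 s ≈ 113 hours.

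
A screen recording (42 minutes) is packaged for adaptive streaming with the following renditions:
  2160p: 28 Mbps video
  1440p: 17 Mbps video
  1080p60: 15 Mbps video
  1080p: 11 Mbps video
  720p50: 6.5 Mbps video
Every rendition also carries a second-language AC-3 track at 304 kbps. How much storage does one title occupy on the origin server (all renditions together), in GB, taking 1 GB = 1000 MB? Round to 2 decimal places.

42 min = 2520 s
Audio: 304 kbps = 0.304 Mbps.
Sum of rendition bitrates: (28+0.304) + (17+0.304) + (15+0.304) + (11+0.304) + (6.5+0.304) = 79.020 Mbps.
× 2520 s = 199,130 Mb = 24,891 MB = 24.89 GB.

24.89 GB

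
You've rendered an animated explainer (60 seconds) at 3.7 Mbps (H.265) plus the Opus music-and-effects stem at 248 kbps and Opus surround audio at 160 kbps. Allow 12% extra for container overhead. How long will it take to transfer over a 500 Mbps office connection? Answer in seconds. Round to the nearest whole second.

1 seconds

Audio total: 248 + 160 = 408 kbps = 0.408 Mbps.
Total bitrate: 4.108 Mbps.
File: 4.108 Mbps × 60 s = 246.5 Mb.
With 12% container overhead: ×1.12. → 276.1 Mb.
At 500 Mbps: 276.1 / 500 = 0.6 s ≈ 0.552 seconds.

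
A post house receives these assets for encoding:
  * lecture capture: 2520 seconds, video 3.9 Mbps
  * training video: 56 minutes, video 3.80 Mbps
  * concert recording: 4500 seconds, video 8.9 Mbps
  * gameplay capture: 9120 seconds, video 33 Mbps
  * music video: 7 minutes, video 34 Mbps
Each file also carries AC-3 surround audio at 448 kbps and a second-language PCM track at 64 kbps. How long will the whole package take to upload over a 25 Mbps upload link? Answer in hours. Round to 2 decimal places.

Audio total: 448 + 64 = 512 kbps = 0.512 Mbps.
lecture capture: 4.412 Mbps × 2520 s = 11118.2 Mb
training video: 4.312 Mbps × 3360 s = 14488.3 Mb
concert recording: 9.412 Mbps × 4500 s = 42354.0 Mb
gameplay capture: 33.512 Mbps × 9120 s = 305629.4 Mb
music video: 34.512 Mbps × 420 s = 14495.0 Mb
Total: 388085.0 Mb = 48510.6 MB.
At 25 Mbps: 388085.0 / 25 = 15523 s ≈ 4.31 hours.

4.31 hours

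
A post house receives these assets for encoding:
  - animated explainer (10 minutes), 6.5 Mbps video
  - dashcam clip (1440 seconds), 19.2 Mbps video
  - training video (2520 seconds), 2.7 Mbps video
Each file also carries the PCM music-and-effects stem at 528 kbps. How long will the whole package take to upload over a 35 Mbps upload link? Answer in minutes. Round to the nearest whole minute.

19 minutes

Audio: 528 kbps = 0.528 Mbps.
animated explainer: 7.028 Mbps × 600 s = 4216.8 Mb
dashcam clip: 19.728 Mbps × 1440 s = 28408.3 Mb
training video: 3.228 Mbps × 2520 s = 8134.6 Mb
Total: 40759.7 Mb = 5095.0 MB.
At 35 Mbps: 40759.7 / 35 = 1165 s ≈ 19.4 minutes.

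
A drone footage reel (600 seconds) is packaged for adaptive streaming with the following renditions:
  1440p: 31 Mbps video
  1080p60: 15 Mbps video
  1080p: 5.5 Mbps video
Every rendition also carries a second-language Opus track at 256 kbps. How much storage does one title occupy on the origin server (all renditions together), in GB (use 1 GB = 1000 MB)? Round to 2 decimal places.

3.92 GB

Audio: 256 kbps = 0.256 Mbps.
Sum of rendition bitrates: (31+0.256) + (15+0.256) + (5.5+0.256) = 52.268 Mbps.
× 600 s = 31,361 Mb = 3,920 MB = 3.920 GB.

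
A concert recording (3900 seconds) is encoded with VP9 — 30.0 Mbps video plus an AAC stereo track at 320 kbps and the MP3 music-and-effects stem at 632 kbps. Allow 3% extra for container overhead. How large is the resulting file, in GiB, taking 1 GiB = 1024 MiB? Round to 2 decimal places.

14.47 GiB

Audio total: 320 + 632 = 952 kbps = 0.952 Mbps.
Total bitrate: 30.0 + 0.952 = 30.952 Mbps.
Stream data: 30.952 Mbps × 3900 s = 120712.8 Mb.
With 3% container overhead: ×1.03.
124,334 Mb = 15,541,773,000 bytes ÷ 1,073,741,824 = 14.47 GiB.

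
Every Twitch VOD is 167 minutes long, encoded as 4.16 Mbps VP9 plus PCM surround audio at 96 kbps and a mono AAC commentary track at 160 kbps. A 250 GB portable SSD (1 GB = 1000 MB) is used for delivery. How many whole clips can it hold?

167 min = 10020 s
Audio total: 96 + 160 = 256 kbps = 0.256 Mbps.
Total bitrate: 4.416 Mbps.
Per item: 4.416 Mbps × 10020 s = 44,248 Mb = 5,531 MB.
Capacity: 250 GB = 2,000,000 Mb; 45.20 items → 45 complete.

45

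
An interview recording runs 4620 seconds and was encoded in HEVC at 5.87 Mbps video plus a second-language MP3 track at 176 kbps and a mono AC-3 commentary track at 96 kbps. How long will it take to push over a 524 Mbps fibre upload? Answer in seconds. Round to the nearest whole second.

54 seconds

Audio total: 176 + 96 = 272 kbps = 0.272 Mbps.
Total bitrate: 6.142 Mbps.
File: 6.142 Mbps × 4620 s = 28376.0 Mb.
At 524 Mbps: 28376.0 / 524 = 54.2 s ≈ 54.2 seconds.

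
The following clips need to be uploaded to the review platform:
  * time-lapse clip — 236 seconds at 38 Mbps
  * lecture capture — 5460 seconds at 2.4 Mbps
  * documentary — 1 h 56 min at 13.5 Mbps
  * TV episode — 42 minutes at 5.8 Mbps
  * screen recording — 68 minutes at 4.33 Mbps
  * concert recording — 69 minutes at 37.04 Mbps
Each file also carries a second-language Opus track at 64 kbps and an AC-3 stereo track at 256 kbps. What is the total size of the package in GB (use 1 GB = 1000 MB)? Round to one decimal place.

Audio total: 64 + 256 = 320 kbps = 0.320 Mbps.
time-lapse clip: 38.320 Mbps × 236 s = 9043.5 Mb
lecture capture: 2.720 Mbps × 5460 s = 14851.2 Mb
documentary: 13.820 Mbps × 6960 s = 96187.2 Mb
TV episode: 6.120 Mbps × 2520 s = 15422.4 Mb
screen recording: 4.650 Mbps × 4080 s = 18972.0 Mb
concert recording: 37.360 Mbps × 4140 s = 154670.4 Mb
Total: 309146.7 Mb = 38643.3 MB.
= 38.64 GB.

38.6 GB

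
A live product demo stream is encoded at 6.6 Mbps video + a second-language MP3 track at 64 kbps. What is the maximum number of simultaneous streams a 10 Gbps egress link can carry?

Audio: 64 kbps = 0.064 Mbps.
Per-viewer media rate: 6.664 Mbps.
10 Gbps = 10,000 Mbps; 10,000 / 6.664 = 1500.60 → 1500 viewers.

1500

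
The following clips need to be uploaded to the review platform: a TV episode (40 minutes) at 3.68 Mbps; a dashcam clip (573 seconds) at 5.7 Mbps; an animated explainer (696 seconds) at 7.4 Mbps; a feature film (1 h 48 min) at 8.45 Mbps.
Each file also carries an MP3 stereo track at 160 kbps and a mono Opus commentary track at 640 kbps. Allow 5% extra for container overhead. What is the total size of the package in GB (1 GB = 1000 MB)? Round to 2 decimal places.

10.52 GB

Audio total: 160 + 640 = 800 kbps = 0.800 Mbps.
TV episode: 4.480 Mbps × 2400 s × 1.05 = 11289.6 Mb
dashcam clip: 6.500 Mbps × 573 s × 1.05 = 3910.7 Mb
animated explainer: 8.200 Mbps × 696 s × 1.05 = 5992.6 Mb
feature film: 9.250 Mbps × 6480 s × 1.05 = 62937.0 Mb
Total: 84129.9 Mb = 10516.2 MB.
= 10.52 GB.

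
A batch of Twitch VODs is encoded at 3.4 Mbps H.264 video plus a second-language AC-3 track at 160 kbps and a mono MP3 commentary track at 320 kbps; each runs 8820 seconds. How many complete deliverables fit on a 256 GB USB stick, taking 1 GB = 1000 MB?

Audio total: 160 + 320 = 480 kbps = 0.480 Mbps.
Total bitrate: 3.880 Mbps.
Per item: 3.880 Mbps × 8820 s = 34,222 Mb = 4,278 MB.
Capacity: 256 GB = 2,048,000 Mb; 59.85 items → 59 complete.

59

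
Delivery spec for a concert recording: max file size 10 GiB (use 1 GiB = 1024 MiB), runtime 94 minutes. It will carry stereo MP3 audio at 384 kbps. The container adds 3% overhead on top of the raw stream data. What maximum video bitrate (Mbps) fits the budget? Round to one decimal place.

14.4 Mbps

Budget: 10 GiB = 85899.3 Mb.
Stream payload after overhead: 85899.3 / 1.03 = 83397.4 Mb.
94 min = 5640 s
Total bitrate budget: 83397.4 Mb / 5640 s = 14.787 Mbps.
Audio: 384 kbps = 0.384 Mbps.
Video: 14.787 − 0.384 = 14.403 Mbps.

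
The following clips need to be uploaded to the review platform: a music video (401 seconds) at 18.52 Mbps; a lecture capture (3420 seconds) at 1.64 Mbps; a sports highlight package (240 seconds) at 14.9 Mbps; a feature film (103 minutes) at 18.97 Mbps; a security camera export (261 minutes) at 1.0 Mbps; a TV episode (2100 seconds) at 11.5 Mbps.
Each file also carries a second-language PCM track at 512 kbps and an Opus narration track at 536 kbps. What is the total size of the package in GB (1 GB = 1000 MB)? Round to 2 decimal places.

25.38 GB

Audio total: 512 + 536 = 1048 kbps = 1.048 Mbps.
music video: 19.568 Mbps × 401 s = 7846.8 Mb
lecture capture: 2.688 Mbps × 3420 s = 9193.0 Mb
sports highlight package: 15.948 Mbps × 240 s = 3827.5 Mb
feature film: 20.018 Mbps × 6180 s = 123711.2 Mb
security camera export: 2.048 Mbps × 15660 s = 32071.7 Mb
TV episode: 12.548 Mbps × 2100 s = 26350.8 Mb
Total: 203001.0 Mb = 25375.1 MB.
= 25.38 GB.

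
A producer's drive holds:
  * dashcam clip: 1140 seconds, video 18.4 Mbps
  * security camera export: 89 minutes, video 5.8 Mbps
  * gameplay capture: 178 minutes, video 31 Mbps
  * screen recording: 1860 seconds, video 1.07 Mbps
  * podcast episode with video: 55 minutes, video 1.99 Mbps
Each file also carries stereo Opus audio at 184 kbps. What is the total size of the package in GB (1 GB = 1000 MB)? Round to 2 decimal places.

49.46 GB

Audio: 184 kbps = 0.184 Mbps.
dashcam clip: 18.584 Mbps × 1140 s = 21185.8 Mb
security camera export: 5.984 Mbps × 5340 s = 31954.6 Mb
gameplay capture: 31.184 Mbps × 10680 s = 333045.1 Mb
screen recording: 1.254 Mbps × 1860 s = 2332.4 Mb
podcast episode with video: 2.174 Mbps × 3300 s = 7174.2 Mb
Total: 395692.1 Mb = 49461.5 MB.
= 49.46 GB.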